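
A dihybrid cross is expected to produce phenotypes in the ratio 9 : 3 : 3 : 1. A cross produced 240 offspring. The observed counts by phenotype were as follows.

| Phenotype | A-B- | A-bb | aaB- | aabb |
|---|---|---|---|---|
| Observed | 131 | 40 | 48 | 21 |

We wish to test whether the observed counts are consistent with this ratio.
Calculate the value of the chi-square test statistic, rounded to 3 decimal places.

3.274

Ratio total = 16. Expected counts: 240×9/16 = 135, 240×3/16 = 45, 240×3/16 = 45, 240×1/16 = 15.
χ² = (131−135)²/135 + (40−45)²/45 + (48−45)²/45 + (21−15)²/15
   = 0.1185 + 0.5556 + 0.2000 + 2.4000
Sum = 3.274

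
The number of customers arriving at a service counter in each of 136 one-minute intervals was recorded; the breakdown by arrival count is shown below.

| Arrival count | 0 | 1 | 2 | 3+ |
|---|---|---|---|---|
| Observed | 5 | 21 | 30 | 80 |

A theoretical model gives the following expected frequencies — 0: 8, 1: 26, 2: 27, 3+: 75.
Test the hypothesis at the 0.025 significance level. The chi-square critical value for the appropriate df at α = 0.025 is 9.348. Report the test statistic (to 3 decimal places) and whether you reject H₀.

0: (5 − 8)²/8 = 9/8 = 1.1250
1: (21 − 26)²/26 = 25/26 = 0.9615
2: (30 − 27)²/27 = 9/27 = 0.3333
3+: (80 − 75)²/75 = 25/75 = 0.3333
Sum = 2.753
df = 3. Since 2.753 < 9.348, we do not reject H₀.

2.753; do not reject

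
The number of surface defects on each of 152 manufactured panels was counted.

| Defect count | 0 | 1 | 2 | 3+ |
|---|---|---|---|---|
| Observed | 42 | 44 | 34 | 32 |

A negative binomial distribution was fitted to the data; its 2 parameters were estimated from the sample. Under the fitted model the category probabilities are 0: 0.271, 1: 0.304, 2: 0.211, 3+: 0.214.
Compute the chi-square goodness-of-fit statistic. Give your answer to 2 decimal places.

Expected counts E_i = n·p_i: 152×0.271 = 41.192, 152×0.304 = 46.208, 152×0.211 = 32.072, 152×0.214 = 32.528.
χ² = (42−41.192)²/41.192 + (44−46.208)²/46.208 + (34−32.072)²/32.072 + (32−32.528)²/32.528
   = 0.016 + 0.106 + 0.116 + 0.009
Sum = 0.25

0.25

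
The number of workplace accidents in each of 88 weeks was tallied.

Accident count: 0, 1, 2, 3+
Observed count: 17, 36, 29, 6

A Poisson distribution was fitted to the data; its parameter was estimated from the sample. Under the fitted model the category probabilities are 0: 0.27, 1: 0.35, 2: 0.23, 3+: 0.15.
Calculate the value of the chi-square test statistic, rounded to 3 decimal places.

Expected counts E_i = n·p_i: 88×0.27 = 23.76, 88×0.35 = 30.8, 88×0.23 = 20.24, 88×0.15 = 13.2.
cat         O        E   (O−E)²/E
0          17    23.76     1.9233
1          36     30.8     0.8779
2          29    20.24     3.7914
3+          6     13.2     3.9273
Sum = 10.520

10.520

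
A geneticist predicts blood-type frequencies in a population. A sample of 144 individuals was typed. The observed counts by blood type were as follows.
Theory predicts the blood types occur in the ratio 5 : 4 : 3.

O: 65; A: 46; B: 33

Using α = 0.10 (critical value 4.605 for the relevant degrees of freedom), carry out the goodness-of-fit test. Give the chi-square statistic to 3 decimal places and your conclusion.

0.750; do not reject

Ratio total = 12. Expected counts: 144×5/12 = 60, 144×4/12 = 48, 144×3/12 = 36.
χ² = (65−60)²/60 + (46−48)²/48 + (33−36)²/36
   = 0.4167 + 0.0833 + 0.2500
Sum = 0.750
df = 2. Since 0.750 < 4.605, we do not reject H₀.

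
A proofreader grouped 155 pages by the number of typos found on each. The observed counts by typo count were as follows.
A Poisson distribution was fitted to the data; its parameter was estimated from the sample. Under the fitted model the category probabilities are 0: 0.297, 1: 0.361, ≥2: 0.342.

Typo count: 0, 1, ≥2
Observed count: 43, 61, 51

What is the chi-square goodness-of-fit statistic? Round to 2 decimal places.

Expected counts E_i = n·p_i: 155×0.297 = 46.035, 155×0.361 = 55.955, 155×0.342 = 53.01.
χ² = (43−46.035)²/46.035 + (61−55.955)²/55.955 + (51−53.01)²/53.01
   = 0.200 + 0.455 + 0.076
Sum = 0.73

0.73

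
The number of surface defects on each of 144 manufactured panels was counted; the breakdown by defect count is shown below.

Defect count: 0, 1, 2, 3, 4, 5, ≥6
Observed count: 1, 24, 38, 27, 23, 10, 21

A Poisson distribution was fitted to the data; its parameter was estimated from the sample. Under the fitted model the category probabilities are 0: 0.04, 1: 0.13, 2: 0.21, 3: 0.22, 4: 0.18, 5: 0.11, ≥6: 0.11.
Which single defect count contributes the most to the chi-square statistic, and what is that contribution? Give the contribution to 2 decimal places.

0, 3.93

Expected counts E_i = n·p_i: 144×0.04 = 5.76, 144×0.13 = 18.72, 144×0.21 = 30.24, 144×0.22 = 31.68, 144×0.18 = 25.92, 144×0.11 = 15.84, 144×0.11 = 15.84.
0: (1 − 5.76)²/5.76 = 22.6576/5.76 = 3.934
1: (24 − 18.72)²/18.72 = 27.8784/18.72 = 1.489
2: (38 − 30.24)²/30.24 = 60.2176/30.24 = 1.991
3: (27 − 31.68)²/31.68 = 21.9024/31.68 = 0.691
4: (23 − 25.92)²/25.92 = 8.5264/25.92 = 0.329
5: (10 − 15.84)²/15.84 = 34.1056/15.84 = 2.153
≥6: (21 − 15.84)²/15.84 = 26.6256/15.84 = 1.681
The largest term is for 0: 3.93.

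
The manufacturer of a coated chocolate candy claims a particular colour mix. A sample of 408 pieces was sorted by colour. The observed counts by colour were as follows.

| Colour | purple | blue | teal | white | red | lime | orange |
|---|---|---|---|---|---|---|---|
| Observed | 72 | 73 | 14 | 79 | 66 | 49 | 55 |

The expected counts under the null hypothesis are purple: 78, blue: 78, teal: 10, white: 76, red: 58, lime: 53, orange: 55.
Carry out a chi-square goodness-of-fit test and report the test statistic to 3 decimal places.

cat         O        E   (O−E)²/E
purple     72       78     0.4615
blue       73       78     0.3205
teal       14       10     1.6000
white      79       76     0.1184
red        66       58     1.1034
lime       49       53     0.3019
orange     55       55     0.0000
Sum = 3.906

3.906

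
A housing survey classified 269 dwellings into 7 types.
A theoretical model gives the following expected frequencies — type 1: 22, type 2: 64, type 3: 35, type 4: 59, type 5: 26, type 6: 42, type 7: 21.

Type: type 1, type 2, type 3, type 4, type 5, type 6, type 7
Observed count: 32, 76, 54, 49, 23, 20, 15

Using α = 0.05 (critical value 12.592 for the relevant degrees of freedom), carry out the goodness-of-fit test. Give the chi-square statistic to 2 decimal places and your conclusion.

32.39; reject

cat         O        E   (O−E)²/E
type 1     32       22      4.545
type 2     76       64      2.250
type 3     54       35     10.314
type 4     49       59      1.695
type 5     23       26      0.346
type 6     20       42     11.524
type 7     15       21      1.714
Sum = 32.39
df = 6. Since 32.39 > 12.592, we reject H₀.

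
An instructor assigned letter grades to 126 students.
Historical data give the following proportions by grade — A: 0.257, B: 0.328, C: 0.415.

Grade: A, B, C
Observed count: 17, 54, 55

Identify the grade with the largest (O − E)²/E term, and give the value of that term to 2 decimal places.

Expected counts E_i = n·p_i: 126×0.257 = 32.382, 126×0.328 = 41.328, 126×0.415 = 52.29.
cat         O        E   (O−E)²/E
A          17   32.382      7.307
B          54   41.328      3.885
C          55    52.29      0.140
The largest term is for A: 7.31.

A, 7.31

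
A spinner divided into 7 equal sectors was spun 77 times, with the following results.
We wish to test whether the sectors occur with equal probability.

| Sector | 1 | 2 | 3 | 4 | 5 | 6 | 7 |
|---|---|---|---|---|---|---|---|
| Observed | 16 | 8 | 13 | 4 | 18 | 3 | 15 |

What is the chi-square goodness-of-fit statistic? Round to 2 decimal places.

Under H₀ each category has probability 1/7, so each expected count is 77/7 = 11.
χ² = (16−11)²/11 + (8−11)²/11 + (13−11)²/11 + (4−11)²/11 + (18−11)²/11 + (3−11)²/11 + (15−11)²/11
   = 2.273 + 0.818 + 0.364 + 4.455 + 4.455 + 5.818 + 1.455
Sum = 19.64

19.64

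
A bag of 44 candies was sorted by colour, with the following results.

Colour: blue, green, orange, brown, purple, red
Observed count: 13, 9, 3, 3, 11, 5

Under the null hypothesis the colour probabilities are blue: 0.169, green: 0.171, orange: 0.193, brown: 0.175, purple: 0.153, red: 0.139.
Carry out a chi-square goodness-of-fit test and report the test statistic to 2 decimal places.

13.78

Expected counts E_i = n·p_i: 44×0.169 = 7.436, 44×0.171 = 7.524, 44×0.193 = 8.492, 44×0.175 = 7.7, 44×0.153 = 6.732, 44×0.139 = 6.116.
blue: (13 − 7.436)²/7.436 = 30.958096/7.436 = 4.163
green: (9 − 7.524)²/7.524 = 2.178576/7.524 = 0.290
orange: (3 − 8.492)²/8.492 = 30.162064/8.492 = 3.552
brown: (3 − 7.7)²/7.7 = 22.09/7.7 = 2.869
purple: (11 − 6.732)²/6.732 = 18.215824/6.732 = 2.706
red: (5 − 6.116)²/6.116 = 1.245456/6.116 = 0.204
Sum = 13.78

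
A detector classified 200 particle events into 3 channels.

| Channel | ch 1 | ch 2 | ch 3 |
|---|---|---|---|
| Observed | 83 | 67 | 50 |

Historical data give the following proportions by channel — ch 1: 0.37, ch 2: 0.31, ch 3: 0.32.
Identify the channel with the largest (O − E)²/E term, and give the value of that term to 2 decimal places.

ch 3, 3.06

Expected counts E_i = n·p_i: 200×0.37 = 74, 200×0.31 = 62, 200×0.32 = 64.
χ² = (83−74)²/74 + (67−62)²/62 + (50−64)²/64
   = 1.095 + 0.403 + 3.063
The largest term is for ch 3: 3.06.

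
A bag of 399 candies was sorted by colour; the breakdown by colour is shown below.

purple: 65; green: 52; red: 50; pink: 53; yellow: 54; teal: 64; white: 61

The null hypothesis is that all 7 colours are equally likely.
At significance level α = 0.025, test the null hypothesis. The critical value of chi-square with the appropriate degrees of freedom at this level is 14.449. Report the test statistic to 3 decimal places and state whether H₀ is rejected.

4.000; do not reject

Under H₀ each category has probability 1/7, so each expected count is 399/7 = 57.
purple: (65 − 57)²/57 = 64/57 = 1.1228
green: (52 − 57)²/57 = 25/57 = 0.4386
red: (50 − 57)²/57 = 49/57 = 0.8596
pink: (53 − 57)²/57 = 16/57 = 0.2807
yellow: (54 − 57)²/57 = 9/57 = 0.1579
teal: (64 − 57)²/57 = 49/57 = 0.8596
white: (61 − 57)²/57 = 16/57 = 0.2807
Sum = 4.000
df = 6. Since 4.000 < 14.449, we do not reject H₀.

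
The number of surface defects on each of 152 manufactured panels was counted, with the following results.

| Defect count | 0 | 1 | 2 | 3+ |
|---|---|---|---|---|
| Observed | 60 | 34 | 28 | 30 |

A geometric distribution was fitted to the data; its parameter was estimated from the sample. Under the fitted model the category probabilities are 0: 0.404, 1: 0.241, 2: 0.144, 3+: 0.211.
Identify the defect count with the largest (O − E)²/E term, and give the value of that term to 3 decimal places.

Expected counts E_i = n·p_i: 152×0.404 = 61.408, 152×0.241 = 36.632, 152×0.144 = 21.888, 152×0.211 = 32.072.
χ² = (60−61.408)²/61.408 + (34−36.632)²/36.632 + (28−21.888)²/21.888 + (30−32.072)²/32.072
   = 0.0323 + 0.1891 + 1.7067 + 0.1339
The largest term is for 2: 1.707.

2, 1.707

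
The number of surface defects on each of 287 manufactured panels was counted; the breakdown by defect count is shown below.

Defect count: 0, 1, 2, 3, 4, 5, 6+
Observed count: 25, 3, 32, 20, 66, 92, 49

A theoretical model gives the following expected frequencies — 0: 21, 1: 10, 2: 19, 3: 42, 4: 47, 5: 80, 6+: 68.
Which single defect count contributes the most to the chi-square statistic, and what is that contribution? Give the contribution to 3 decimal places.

3, 11.524

χ² = (25−21)²/21 + (3−10)²/10 + (32−19)²/19 + (20−42)²/42 + (66−47)²/47 + (92−80)²/80 + (49−68)²/68
   = 0.7619 + 4.9000 + 8.8947 + 11.5238 + 7.6809 + 1.8000 + 5.3088
The largest term is for 3: 11.524.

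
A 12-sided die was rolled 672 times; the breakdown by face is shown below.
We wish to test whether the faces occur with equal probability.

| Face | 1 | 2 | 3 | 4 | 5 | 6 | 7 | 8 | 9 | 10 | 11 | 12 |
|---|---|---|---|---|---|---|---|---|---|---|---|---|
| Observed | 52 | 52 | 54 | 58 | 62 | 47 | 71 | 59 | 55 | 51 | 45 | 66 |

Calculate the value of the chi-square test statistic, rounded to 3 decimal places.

11.393

Expected count for each of the 12 categories: 672/12 = 56.
cat         O        E   (O−E)²/E
1          52       56     0.2857
2          52       56     0.2857
3          54       56     0.0714
4          58       56     0.0714
5          62       56     0.6429
6          47       56     1.4464
7          71       56     4.0179
8          59       56     0.1607
9          55       56     0.0179
10         51       56     0.4464
11         45       56     2.1607
12         66       56     1.7857
Sum = 11.393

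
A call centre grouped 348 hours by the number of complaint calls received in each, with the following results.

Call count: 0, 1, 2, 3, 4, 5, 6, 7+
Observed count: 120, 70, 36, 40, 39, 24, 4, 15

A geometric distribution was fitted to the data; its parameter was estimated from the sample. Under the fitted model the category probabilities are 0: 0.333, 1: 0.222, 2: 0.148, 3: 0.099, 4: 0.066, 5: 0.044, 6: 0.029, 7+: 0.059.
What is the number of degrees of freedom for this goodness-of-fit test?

There are k = 8 categories and 1 parameter estimated from the data, so df = 8 − 1 − 1 = 6.

6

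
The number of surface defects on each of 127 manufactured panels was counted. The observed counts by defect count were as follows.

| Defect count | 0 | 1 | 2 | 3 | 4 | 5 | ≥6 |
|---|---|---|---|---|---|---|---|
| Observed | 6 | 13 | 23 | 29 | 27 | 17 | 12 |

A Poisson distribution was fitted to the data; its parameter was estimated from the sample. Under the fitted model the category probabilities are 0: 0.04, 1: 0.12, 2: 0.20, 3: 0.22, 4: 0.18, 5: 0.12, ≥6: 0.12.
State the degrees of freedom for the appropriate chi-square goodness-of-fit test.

5

There are k = 7 categories and 1 parameter estimated from the data, so df = 7 − 1 − 1 = 5.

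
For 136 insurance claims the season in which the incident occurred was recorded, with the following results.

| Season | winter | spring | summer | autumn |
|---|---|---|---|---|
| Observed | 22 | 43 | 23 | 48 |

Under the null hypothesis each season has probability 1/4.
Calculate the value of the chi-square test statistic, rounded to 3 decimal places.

15.941

Expected count for each of the 4 categories: 136/4 = 34.
χ² = (22−34)²/34 + (43−34)²/34 + (23−34)²/34 + (48−34)²/34
   = 4.2353 + 2.3824 + 3.5588 + 5.7647
Sum = 15.941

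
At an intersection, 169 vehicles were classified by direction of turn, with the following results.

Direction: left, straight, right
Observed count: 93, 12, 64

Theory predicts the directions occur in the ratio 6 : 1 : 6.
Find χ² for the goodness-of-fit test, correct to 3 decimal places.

Ratio total = 13. Expected counts: 169×6/13 = 78, 169×1/13 = 13, 169×6/13 = 78.
cat           O        E   (O−E)²/E
left         93       78     2.8846
straight     12       13     0.0769
right        64       78     2.5128
Sum = 5.474

5.474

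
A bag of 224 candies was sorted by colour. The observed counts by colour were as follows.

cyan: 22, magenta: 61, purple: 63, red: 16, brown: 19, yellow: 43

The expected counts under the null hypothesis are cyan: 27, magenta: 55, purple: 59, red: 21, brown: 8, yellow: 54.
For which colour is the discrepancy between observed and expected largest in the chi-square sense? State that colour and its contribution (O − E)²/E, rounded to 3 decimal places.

cyan: (22 − 27)²/27 = 25/27 = 0.9259
magenta: (61 − 55)²/55 = 36/55 = 0.6545
purple: (63 − 59)²/59 = 16/59 = 0.2712
red: (16 − 21)²/21 = 25/21 = 1.1905
brown: (19 − 8)²/8 = 121/8 = 15.1250
yellow: (43 − 54)²/54 = 121/54 = 2.2407
The largest term is for brown: 15.125.

brown, 15.125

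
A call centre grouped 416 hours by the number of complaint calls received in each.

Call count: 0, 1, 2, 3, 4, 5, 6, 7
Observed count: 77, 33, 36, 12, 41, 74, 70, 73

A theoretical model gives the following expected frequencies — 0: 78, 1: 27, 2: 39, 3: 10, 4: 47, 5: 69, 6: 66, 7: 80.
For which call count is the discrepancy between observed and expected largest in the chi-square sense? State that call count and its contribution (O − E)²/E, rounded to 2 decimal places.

cat         O        E   (O−E)²/E
0          77       78      0.013
1          33       27      1.333
2          36       39      0.231
3          12       10      0.400
4          41       47      0.766
5          74       69      0.362
6          70       66      0.242
7          73       80      0.613
The largest term is for 1: 1.33.

1, 1.33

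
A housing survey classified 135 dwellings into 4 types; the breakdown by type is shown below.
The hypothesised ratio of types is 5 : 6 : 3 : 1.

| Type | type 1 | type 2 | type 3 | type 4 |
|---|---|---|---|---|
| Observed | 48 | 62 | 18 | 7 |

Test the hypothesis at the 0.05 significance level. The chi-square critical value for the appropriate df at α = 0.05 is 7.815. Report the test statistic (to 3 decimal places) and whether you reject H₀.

Ratio total = 15. Expected counts: 135×5/15 = 45, 135×6/15 = 54, 135×3/15 = 27, 135×1/15 = 9.
type 1: (48 − 45)²/45 = 9/45 = 0.2000
type 2: (62 − 54)²/54 = 64/54 = 1.1852
type 3: (18 − 27)²/27 = 81/27 = 3.0000
type 4: (7 − 9)²/9 = 4/9 = 0.4444
Sum = 4.830
df = 3. Since 4.830 < 7.815, we do not reject H₀.

4.830; do not reject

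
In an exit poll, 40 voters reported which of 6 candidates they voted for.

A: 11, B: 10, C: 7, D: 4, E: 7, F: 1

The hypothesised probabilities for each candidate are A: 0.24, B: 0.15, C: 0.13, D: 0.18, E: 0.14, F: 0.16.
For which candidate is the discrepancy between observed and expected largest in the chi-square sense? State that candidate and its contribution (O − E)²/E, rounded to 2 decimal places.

Expected counts E_i = n·p_i: 40×0.24 = 9.6, 40×0.15 = 6, 40×0.13 = 5.2, 40×0.18 = 7.2, 40×0.14 = 5.6, 40×0.16 = 6.4.
cat         O        E   (O−E)²/E
A          11      9.6      0.204
B          10        6      2.667
C           7      5.2      0.623
D           4      7.2      1.422
E           7      5.6      0.350
F           1      6.4      4.556
The largest term is for F: 4.56.

F, 4.56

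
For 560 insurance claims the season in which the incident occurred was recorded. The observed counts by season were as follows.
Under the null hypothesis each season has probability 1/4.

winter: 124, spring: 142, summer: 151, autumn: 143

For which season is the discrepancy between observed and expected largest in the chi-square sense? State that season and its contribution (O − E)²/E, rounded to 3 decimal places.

Under H₀ each category has probability 1/4, so each expected count is 560/4 = 140.
winter: (124 − 140)²/140 = 256/140 = 1.8286
spring: (142 − 140)²/140 = 4/140 = 0.0286
summer: (151 − 140)²/140 = 121/140 = 0.8643
autumn: (143 − 140)²/140 = 9/140 = 0.0643
The largest term is for winter: 1.829.

winter, 1.829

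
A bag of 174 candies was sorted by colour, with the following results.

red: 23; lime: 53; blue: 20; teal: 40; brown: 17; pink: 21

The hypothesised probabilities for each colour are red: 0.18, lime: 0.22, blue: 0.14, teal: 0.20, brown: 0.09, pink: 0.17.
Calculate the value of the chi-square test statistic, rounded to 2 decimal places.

Expected counts E_i = n·p_i: 174×0.18 = 31.32, 174×0.22 = 38.28, 174×0.14 = 24.36, 174×0.20 = 34.8, 174×0.09 = 15.66, 174×0.17 = 29.58.
red: (23 − 31.32)²/31.32 = 69.2224/31.32 = 2.210
lime: (53 − 38.28)²/38.28 = 216.6784/38.28 = 5.660
blue: (20 − 24.36)²/24.36 = 19.0096/24.36 = 0.780
teal: (40 − 34.8)²/34.8 = 27.04/34.8 = 0.777
brown: (17 − 15.66)²/15.66 = 1.7956/15.66 = 0.115
pink: (21 − 29.58)²/29.58 = 73.6164/29.58 = 2.489
Sum = 12.03

12.03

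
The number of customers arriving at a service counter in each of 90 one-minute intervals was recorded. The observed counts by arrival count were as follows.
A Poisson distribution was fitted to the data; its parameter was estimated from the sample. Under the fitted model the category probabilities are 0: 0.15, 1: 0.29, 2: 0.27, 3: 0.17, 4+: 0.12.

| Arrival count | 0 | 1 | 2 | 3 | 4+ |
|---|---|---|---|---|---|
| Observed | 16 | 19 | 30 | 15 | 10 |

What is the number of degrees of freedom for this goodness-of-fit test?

3

There are k = 5 categories and 1 parameter estimated from the data, so df = 5 − 1 − 1 = 3.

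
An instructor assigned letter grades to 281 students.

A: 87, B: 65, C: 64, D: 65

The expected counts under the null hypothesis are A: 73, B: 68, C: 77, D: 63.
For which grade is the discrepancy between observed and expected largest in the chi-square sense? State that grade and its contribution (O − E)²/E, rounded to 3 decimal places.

A, 2.685

cat         O        E   (O−E)²/E
A          87       73     2.6849
B          65       68     0.1324
C          64       77     2.1948
D          65       63     0.0635
The largest term is for A: 2.685.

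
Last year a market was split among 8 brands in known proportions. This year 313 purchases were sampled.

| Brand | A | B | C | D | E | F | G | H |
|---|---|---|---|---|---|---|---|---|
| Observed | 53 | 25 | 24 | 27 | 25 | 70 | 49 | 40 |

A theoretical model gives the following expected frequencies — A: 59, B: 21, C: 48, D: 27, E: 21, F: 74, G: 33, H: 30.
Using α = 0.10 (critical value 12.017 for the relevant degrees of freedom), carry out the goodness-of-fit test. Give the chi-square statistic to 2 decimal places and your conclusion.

cat         O        E   (O−E)²/E
A          53       59      0.610
B          25       21      0.762
C          24       48     12.000
D          27       27      0.000
E          25       21      0.762
F          70       74      0.216
G          49       33      7.758
H          40       30      3.333
Sum = 25.44
df = 7. Since 25.44 > 12.017, we reject H₀.

25.44; reject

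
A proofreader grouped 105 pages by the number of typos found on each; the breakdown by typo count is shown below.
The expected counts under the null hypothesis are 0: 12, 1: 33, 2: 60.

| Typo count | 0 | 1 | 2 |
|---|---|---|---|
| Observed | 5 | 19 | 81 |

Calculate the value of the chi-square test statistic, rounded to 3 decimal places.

χ² = (5−12)²/12 + (19−33)²/33 + (81−60)²/60
   = 4.0833 + 5.9394 + 7.3500
Sum = 17.373

17.373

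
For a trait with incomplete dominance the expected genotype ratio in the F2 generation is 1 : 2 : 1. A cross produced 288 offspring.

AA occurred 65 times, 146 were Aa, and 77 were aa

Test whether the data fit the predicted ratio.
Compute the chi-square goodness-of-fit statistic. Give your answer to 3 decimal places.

Ratio total = 4. Expected counts: 288×1/4 = 72, 288×2/4 = 144, 288×1/4 = 72.
χ² = (65−72)²/72 + (146−144)²/144 + (77−72)²/72
   = 0.6806 + 0.0278 + 0.3472
Sum = 1.056

1.056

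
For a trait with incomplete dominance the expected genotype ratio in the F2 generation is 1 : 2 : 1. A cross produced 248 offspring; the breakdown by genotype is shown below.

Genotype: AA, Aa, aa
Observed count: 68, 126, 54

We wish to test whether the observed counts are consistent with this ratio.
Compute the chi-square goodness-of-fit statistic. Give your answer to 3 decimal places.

1.645

Ratio total = 4. Expected counts: 248×1/4 = 62, 248×2/4 = 124, 248×1/4 = 62.
AA: (68 − 62)²/62 = 36/62 = 0.5806
Aa: (126 − 124)²/124 = 4/124 = 0.0323
aa: (54 − 62)²/62 = 64/62 = 1.0323
Sum = 1.645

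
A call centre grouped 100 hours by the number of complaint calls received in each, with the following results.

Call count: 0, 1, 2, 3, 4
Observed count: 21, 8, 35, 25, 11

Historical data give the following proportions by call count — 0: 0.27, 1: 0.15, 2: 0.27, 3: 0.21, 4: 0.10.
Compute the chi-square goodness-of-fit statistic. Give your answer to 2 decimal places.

7.83

Expected counts E_i = n·p_i: 100×0.27 = 27, 100×0.15 = 15, 100×0.27 = 27, 100×0.21 = 21, 100×0.10 = 10.
0: (21 − 27)²/27 = 36/27 = 1.333
1: (8 − 15)²/15 = 49/15 = 3.267
2: (35 − 27)²/27 = 64/27 = 2.370
3: (25 − 21)²/21 = 16/21 = 0.762
4: (11 − 10)²/10 = 1/10 = 0.100
Sum = 7.83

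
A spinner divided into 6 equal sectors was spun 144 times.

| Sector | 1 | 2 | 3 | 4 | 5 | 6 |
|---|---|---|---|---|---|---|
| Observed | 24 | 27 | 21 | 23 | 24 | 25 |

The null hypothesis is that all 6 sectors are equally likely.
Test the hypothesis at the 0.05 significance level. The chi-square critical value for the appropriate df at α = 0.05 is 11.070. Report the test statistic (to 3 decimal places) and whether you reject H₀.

0.833; do not reject

Under H₀ each category has probability 1/6, so each expected count is 144/6 = 24.
χ² = (24−24)²/24 + (27−24)²/24 + (21−24)²/24 + (23−24)²/24 + (24−24)²/24 + (25−24)²/24
   = 0.0000 + 0.3750 + 0.3750 + 0.0417 + 0.0000 + 0.0417
Sum = 0.833
df = 5. Since 0.833 < 11.070, we do not reject H₀.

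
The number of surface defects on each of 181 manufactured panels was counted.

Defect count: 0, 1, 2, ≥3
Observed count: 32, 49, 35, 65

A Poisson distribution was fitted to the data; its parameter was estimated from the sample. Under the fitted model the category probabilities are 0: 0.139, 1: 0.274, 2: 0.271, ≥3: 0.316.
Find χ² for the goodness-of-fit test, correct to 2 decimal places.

6.96

Expected counts E_i = n·p_i: 181×0.139 = 25.159, 181×0.274 = 49.594, 181×0.271 = 49.051, 181×0.316 = 57.196.
cat         O        E   (O−E)²/E
0          32   25.159      1.860
1          49   49.594      0.007
2          35   49.051      4.025
≥3         65   57.196      1.065
Sum = 6.96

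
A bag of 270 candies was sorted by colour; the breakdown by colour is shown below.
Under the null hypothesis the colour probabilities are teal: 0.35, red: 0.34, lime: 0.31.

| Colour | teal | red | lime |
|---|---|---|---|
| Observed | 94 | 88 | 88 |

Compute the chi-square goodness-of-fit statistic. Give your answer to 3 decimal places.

0.381

Expected counts E_i = n·p_i: 270×0.35 = 94.5, 270×0.34 = 91.8, 270×0.31 = 83.7.
teal: (94 − 94.5)²/94.5 = 0.25/94.5 = 0.0026
red: (88 − 91.8)²/91.8 = 14.44/91.8 = 0.1573
lime: (88 − 83.7)²/83.7 = 18.49/83.7 = 0.2209
Sum = 0.381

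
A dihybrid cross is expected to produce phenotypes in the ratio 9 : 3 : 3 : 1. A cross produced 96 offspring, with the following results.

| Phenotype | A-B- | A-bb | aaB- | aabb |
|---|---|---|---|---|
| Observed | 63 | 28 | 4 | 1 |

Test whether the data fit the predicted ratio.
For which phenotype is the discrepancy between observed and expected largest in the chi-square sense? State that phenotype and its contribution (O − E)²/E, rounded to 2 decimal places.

aaB-, 10.89

Ratio total = 16. Expected counts: 96×9/16 = 54, 96×3/16 = 18, 96×3/16 = 18, 96×1/16 = 6.
A-B-: (63 − 54)²/54 = 81/54 = 1.500
A-bb: (28 − 18)²/18 = 100/18 = 5.556
aaB-: (4 − 18)²/18 = 196/18 = 10.889
aabb: (1 − 6)²/6 = 25/6 = 4.167
The largest term is for aaB-: 10.89.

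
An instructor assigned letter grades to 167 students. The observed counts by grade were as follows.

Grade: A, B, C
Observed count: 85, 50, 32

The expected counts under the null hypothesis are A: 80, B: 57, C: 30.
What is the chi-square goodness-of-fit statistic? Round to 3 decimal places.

1.305

cat         O        E   (O−E)²/E
A          85       80     0.3125
B          50       57     0.8596
C          32       30     0.1333
Sum = 1.305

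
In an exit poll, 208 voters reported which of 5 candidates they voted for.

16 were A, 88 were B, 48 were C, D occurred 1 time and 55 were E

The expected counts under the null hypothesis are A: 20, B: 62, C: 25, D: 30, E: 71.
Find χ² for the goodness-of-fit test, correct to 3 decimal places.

64.502

χ² = (16−20)²/20 + (88−62)²/62 + (48−25)²/25 + (1−30)²/30 + (55−71)²/71
   = 0.8000 + 10.9032 + 21.1600 + 28.0333 + 3.6056
Sum = 64.502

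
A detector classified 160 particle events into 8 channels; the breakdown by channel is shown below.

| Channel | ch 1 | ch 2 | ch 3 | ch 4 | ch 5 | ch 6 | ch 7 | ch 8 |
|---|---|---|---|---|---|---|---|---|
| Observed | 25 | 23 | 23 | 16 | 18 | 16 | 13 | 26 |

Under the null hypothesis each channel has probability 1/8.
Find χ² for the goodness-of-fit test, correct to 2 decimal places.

Expected count for each of the 8 categories: 160/8 = 20.
χ² = (25−20)²/20 + (23−20)²/20 + (23−20)²/20 + (16−20)²/20 + (18−20)²/20 + (16−20)²/20 + (13−20)²/20 + (26−20)²/20
   = 1.250 + 0.450 + 0.450 + 0.800 + 0.200 + 0.800 + 2.450 + 1.800
Sum = 8.20

8.20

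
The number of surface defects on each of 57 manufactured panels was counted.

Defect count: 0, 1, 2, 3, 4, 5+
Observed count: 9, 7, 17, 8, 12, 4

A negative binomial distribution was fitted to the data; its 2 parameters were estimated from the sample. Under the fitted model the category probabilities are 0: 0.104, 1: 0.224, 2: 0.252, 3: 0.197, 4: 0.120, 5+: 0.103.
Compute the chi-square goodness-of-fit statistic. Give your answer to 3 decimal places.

Expected counts E_i = n·p_i: 57×0.104 = 5.928, 57×0.224 = 12.768, 57×0.252 = 14.364, 57×0.197 = 11.229, 57×0.120 = 6.84, 57×0.103 = 5.871.
χ² = (9−5.928)²/5.928 + (7−12.768)²/12.768 + (17−14.364)²/14.364 + (8−11.229)²/11.229 + (12−6.84)²/6.84 + (4−5.871)²/5.871
   = 1.5920 + 2.6057 + 0.4837 + 0.9285 + 3.8926 + 0.5963
Sum = 10.099

10.099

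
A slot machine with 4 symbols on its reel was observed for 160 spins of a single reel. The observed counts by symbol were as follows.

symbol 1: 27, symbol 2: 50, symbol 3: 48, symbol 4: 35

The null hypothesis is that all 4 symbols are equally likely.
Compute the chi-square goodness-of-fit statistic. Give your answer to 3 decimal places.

8.950

Under H₀ each category has probability 1/4, so each expected count is 160/4 = 40.
cat           O        E   (O−E)²/E
symbol 1     27       40     4.2250
symbol 2     50       40     2.5000
symbol 3     48       40     1.6000
symbol 4     35       40     0.6250
Sum = 8.950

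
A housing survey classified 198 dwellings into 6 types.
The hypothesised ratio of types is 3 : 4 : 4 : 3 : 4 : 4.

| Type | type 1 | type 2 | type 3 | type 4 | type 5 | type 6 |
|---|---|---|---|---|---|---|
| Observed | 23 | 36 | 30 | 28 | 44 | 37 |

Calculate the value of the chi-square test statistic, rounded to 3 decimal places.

3.435

Ratio total = 22. Expected counts: 198×3/22 = 27, 198×4/22 = 36, 198×4/22 = 36, 198×3/22 = 27, 198×4/22 = 36, 198×4/22 = 36.
χ² = (23−27)²/27 + (36−36)²/36 + (30−36)²/36 + (28−27)²/27 + (44−36)²/36 + (37−36)²/36
   = 0.5926 + 0.0000 + 1.0000 + 0.0370 + 1.7778 + 0.0278
Sum = 3.435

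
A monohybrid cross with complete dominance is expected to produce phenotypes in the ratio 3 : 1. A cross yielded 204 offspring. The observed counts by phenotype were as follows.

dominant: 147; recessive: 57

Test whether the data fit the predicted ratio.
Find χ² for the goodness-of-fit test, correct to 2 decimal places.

Ratio total = 4. Expected counts: 204×3/4 = 153, 204×1/4 = 51.
cat            O        E   (O−E)²/E
dominant     147      153      0.235
recessive     57       51      0.706
Sum = 0.94

0.94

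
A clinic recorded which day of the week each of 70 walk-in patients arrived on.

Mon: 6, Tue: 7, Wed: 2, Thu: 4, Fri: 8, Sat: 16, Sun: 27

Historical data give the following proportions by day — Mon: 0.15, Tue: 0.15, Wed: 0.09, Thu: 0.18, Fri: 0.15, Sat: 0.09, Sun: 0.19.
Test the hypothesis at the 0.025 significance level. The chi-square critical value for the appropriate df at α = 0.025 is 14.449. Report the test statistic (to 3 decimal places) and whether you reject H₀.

41.542; reject

Expected counts E_i = n·p_i: 70×0.15 = 10.5, 70×0.15 = 10.5, 70×0.09 = 6.3, 70×0.18 = 12.6, 70×0.15 = 10.5, 70×0.09 = 6.3, 70×0.19 = 13.3.
cat         O        E   (O−E)²/E
Mon         6     10.5     1.9286
Tue         7     10.5     1.1667
Wed         2      6.3     2.9349
Thu         4     12.6     5.8698
Fri         8     10.5     0.5952
Sat        16      6.3    14.9349
Sun        27     13.3    14.1120
Sum = 41.542
df = 6. Since 41.542 > 14.449, we reject H₀.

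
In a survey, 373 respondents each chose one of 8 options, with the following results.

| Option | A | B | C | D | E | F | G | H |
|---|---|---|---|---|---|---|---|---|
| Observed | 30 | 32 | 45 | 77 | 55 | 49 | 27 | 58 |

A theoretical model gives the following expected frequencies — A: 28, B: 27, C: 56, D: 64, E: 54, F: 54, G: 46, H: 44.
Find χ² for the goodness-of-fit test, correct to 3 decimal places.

18.654

A: (30 − 28)²/28 = 4/28 = 0.1429
B: (32 − 27)²/27 = 25/27 = 0.9259
C: (45 − 56)²/56 = 121/56 = 2.1607
D: (77 − 64)²/64 = 169/64 = 2.6406
E: (55 − 54)²/54 = 1/54 = 0.0185
F: (49 − 54)²/54 = 25/54 = 0.4630
G: (27 − 46)²/46 = 361/46 = 7.8478
H: (58 − 44)²/44 = 196/44 = 4.4545
Sum = 18.654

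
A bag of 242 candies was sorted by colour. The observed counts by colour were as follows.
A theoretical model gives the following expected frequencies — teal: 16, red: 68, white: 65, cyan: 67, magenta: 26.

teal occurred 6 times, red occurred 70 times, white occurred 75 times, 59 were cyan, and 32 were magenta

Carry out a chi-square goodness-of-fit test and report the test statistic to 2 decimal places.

10.19

χ² = (6−16)²/16 + (70−68)²/68 + (75−65)²/65 + (59−67)²/67 + (32−26)²/26
   = 6.250 + 0.059 + 1.538 + 0.955 + 1.385
Sum = 10.19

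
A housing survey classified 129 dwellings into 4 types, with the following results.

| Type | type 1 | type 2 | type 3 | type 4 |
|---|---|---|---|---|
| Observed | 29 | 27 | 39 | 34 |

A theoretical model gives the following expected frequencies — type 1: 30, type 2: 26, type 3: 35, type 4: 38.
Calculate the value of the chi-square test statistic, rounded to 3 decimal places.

χ² = (29−30)²/30 + (27−26)²/26 + (39−35)²/35 + (34−38)²/38
   = 0.0333 + 0.0385 + 0.4571 + 0.4211
Sum = 0.950

0.950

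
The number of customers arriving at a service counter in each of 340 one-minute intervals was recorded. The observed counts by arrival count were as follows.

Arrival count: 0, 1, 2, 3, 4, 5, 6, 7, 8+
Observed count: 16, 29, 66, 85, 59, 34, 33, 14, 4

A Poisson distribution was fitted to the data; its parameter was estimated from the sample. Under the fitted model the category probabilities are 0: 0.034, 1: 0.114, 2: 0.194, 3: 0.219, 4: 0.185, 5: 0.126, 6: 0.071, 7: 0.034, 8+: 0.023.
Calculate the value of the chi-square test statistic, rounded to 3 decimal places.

Expected counts E_i = n·p_i: 340×0.034 = 11.56, 340×0.114 = 38.76, 340×0.194 = 65.96, 340×0.219 = 74.46, 340×0.185 = 62.9, 340×0.126 = 42.84, 340×0.071 = 24.14, 340×0.034 = 11.56, 340×0.023 = 7.82.
χ² = (16−11.56)²/11.56 + (29−38.76)²/38.76 + (66−65.96)²/65.96 + (85−74.46)²/74.46 + (59−62.9)²/62.9 + (34−42.84)²/42.84 + (33−24.14)²/24.14 + (14−11.56)²/11.56 + (4−7.82)²/7.82
   = 1.7053 + 2.4576 + 0.0000 + 1.4920 + 0.2418 + 1.8241 + 3.2518 + 0.5150 + 1.8660
Sum = 13.354

13.354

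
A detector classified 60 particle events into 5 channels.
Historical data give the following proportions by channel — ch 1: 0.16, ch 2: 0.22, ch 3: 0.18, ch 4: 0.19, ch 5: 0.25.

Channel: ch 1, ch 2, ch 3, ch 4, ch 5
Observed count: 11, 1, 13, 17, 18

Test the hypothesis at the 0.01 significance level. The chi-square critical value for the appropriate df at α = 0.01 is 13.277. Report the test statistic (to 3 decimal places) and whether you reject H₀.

Expected counts E_i = n·p_i: 60×0.16 = 9.6, 60×0.22 = 13.2, 60×0.18 = 10.8, 60×0.19 = 11.4, 60×0.25 = 15.
cat         O        E   (O−E)²/E
ch 1       11      9.6     0.2042
ch 2        1     13.2    11.2758
ch 3       13     10.8     0.4481
ch 4       17     11.4     2.7509
ch 5       18       15     0.6000
Sum = 15.279
df = 4. Since 15.279 > 13.277, we reject H₀.

15.279; reject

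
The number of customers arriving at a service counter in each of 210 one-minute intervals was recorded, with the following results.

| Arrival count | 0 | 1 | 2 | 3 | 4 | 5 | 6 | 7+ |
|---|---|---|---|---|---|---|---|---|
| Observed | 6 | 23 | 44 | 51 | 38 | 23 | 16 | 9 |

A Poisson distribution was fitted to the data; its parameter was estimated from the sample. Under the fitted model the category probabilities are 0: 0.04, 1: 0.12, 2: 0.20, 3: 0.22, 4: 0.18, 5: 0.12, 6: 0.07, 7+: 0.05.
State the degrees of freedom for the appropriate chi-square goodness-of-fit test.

6

There are k = 8 categories and 1 parameter estimated from the data, so df = 8 − 1 − 1 = 6.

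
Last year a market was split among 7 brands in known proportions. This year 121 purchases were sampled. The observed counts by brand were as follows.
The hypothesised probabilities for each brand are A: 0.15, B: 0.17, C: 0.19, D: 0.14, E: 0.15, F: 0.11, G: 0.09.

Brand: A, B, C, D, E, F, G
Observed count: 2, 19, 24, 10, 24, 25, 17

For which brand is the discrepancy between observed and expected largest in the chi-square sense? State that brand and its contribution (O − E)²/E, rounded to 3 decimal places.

Expected counts E_i = n·p_i: 121×0.15 = 18.15, 121×0.17 = 20.57, 121×0.19 = 22.99, 121×0.14 = 16.94, 121×0.15 = 18.15, 121×0.11 = 13.31, 121×0.09 = 10.89.
A: (2 − 18.15)²/18.15 = 260.8225/18.15 = 14.3704
B: (19 − 20.57)²/20.57 = 2.4649/20.57 = 0.1198
C: (24 − 22.99)²/22.99 = 1.0201/22.99 = 0.0444
D: (10 − 16.94)²/16.94 = 48.1636/16.94 = 2.8432
E: (24 − 18.15)²/18.15 = 34.2225/18.15 = 1.8855
F: (25 − 13.31)²/13.31 = 136.6561/13.31 = 10.2672
G: (17 − 10.89)²/10.89 = 37.3321/10.89 = 3.4281
The largest term is for A: 14.370.

A, 14.370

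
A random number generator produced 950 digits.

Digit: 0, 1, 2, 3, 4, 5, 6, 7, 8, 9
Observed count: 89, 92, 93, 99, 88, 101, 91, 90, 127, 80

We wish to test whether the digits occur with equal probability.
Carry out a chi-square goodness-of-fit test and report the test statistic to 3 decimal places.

15.158

Expected count for each of the 10 categories: 950/10 = 95.
cat         O        E   (O−E)²/E
0          89       95     0.3789
1          92       95     0.0947
2          93       95     0.0421
3          99       95     0.1684
4          88       95     0.5158
5         101       95     0.3789
6          91       95     0.1684
7          90       95     0.2632
8         127       95    10.7789
9          80       95     2.3684
Sum = 15.158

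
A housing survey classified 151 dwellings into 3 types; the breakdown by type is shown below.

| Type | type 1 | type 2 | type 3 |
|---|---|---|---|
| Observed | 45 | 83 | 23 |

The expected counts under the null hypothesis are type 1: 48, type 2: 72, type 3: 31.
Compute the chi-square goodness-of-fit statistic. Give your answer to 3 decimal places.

χ² = (45−48)²/48 + (83−72)²/72 + (23−31)²/31
   = 0.1875 + 1.6806 + 2.0645
Sum = 3.933

3.933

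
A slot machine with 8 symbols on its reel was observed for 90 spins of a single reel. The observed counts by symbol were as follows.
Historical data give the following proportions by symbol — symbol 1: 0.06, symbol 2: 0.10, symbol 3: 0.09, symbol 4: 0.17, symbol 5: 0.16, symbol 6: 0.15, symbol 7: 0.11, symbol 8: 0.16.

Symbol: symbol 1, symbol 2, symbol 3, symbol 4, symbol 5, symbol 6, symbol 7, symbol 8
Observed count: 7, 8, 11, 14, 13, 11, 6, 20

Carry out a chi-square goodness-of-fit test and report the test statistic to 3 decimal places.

6.047

Expected counts E_i = n·p_i: 90×0.06 = 5.4, 90×0.10 = 9, 90×0.09 = 8.1, 90×0.17 = 15.3, 90×0.16 = 14.4, 90×0.15 = 13.5, 90×0.11 = 9.9, 90×0.16 = 14.4.
χ² = (7−5.4)²/5.4 + (8−9)²/9 + (11−8.1)²/8.1 + (14−15.3)²/15.3 + (13−14.4)²/14.4 + (11−13.5)²/13.5 + (6−9.9)²/9.9 + (20−14.4)²/14.4
   = 0.4741 + 0.1111 + 1.0383 + 0.1105 + 0.1361 + 0.4630 + 1.5364 + 2.1778
Sum = 6.047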